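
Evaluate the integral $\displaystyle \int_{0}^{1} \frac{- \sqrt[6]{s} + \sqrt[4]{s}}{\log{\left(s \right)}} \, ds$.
$- \log{\left(14 \right)} + \log{\left(15 \right)}$

Introduce a parameter $a$ in the exponent: let $I(a) = \int_{0}^{1} \frac{\sqrt[4]{s} - s^{a}}{\log{\left(s \right)}} \, ds$.

Since $\dfrac{\partial}{\partial a}\,s^{a} = s^{a} \ln s$, the $\ln s$ in the denominator cancels and
$$\frac{dI}{da} = \int_{0}^{1} -1 s^{a} \, ds = -1 \left[\frac{s^{a+1}}{a+1}\right]_0^1 = - \frac{1}{a + 1}.$$

Integrating with respect to $a$ gives $I(a) = - \log{\left(\frac{4 a}{5} + \frac{4}{5} \right)} + C$.

At $a = \frac{1}{4}$ the integrand is identically $0$, so $I(\frac{1}{4}) = 0$. The closed form gives $0$, hence $C = 0$.

Setting $a = \frac{1}{6}$:
$$I = - \log{\left(14 \right)} + \log{\left(15 \right)}.$$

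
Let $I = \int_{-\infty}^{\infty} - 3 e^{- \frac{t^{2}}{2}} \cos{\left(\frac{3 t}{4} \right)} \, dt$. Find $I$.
$- \frac{3 \sqrt{2} \sqrt{\pi}}{e^{\frac{9}{32}}}$

Treat the cosine frequency as a parameter and define $I(b) = \int_{-\infty}^{\infty} - 3 e^{- \frac{t^{2}}{2}} \cos{\left(b t \right)} \, dt$.

Differentiating under the integral sign,
$$I'(b) = \int_{-\infty}^{\infty} 3 t e^{- \frac{t^{2}}{2}} \sin{\left(b t \right)} \, dt.$$

Integrate $\int_{-\infty}^{\infty} t \sin(b t)\, e^{- \frac{t^{2}}{2}}\, dt$ by parts with $u = \sin(b t)$ and $dv = t\, e^{- \frac{t^{2}}{2}}\, dt$, giving $v = - e^{- \frac{t^{2}}{2}}$. The boundary term vanishes and
$$\int_{-\infty}^{\infty} t \sin(b t)\, e^{- \frac{t^{2}}{2}}\, dt = b \int_{-\infty}^{\infty} \cos(b t)\, e^{- \frac{t^{2}}{2}}\, dt,$$
so $I'(b) = - b\, I(b)$.

This is a separable first-order ODE; solving with the initial condition $I(0) = \int_{-\infty}^{\infty} - 3 e^{- \frac{t^{2}}{2}}\,dt = - 3 \sqrt{2} \sqrt{\pi}$ gives
$$I(b) = - 3 \sqrt{2} \sqrt{\pi} e^{- \frac{b^{2}}{2}}.$$

Setting $b = \frac{3}{4}$:
$$I = - \frac{3 \sqrt{2} \sqrt{\pi}}{e^{\frac{9}{32}}}.$$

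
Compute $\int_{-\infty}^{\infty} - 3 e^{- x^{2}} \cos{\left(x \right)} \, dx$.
$- \frac{3 \sqrt{\pi}}{e^{\frac{1}{4}}}$

Define $I(b) = \int_{-\infty}^{\infty} - 3 e^{- x^{2}} \cos{\left(b x \right)} \, dx$.

Differentiating under the integral sign,
$$I'(b) = \int_{-\infty}^{\infty} 3 x e^{- x^{2}} \sin{\left(b x \right)} \, dx.$$

Integrate $\int_{-\infty}^{\infty} x \sin(b x)\, e^{- x^{2}}\, dx$ by parts with $u = \sin(b x)$ and $dv = x\, e^{- x^{2}}\, dx$, giving $v = - \frac{e^{- x^{2}}}{2}$. The boundary term vanishes and
$$\int_{-\infty}^{\infty} x \sin(b x)\, e^{- x^{2}}\, dx = \frac{b}{2} \int_{-\infty}^{\infty} \cos(b x)\, e^{- x^{2}}\, dx,$$
so $I'(b) = - \frac{b}{2}\, I(b)$.

This is a separable first-order ODE; solving with the initial condition $I(0) = \int_{-\infty}^{\infty} - 3 e^{- x^{2}}\,dx = - 3 \sqrt{\pi}$ gives
$$I(b) = - 3 \sqrt{\pi} e^{- \frac{b^{2}}{4}}.$$

Setting $b = 1$:
$$I = - \frac{3 \sqrt{\pi}}{e^{\frac{1}{4}}}.$$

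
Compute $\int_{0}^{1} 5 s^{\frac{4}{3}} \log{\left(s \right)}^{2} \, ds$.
$\frac{270}{343}$

Begin with the known integral
$$J(a) = \int_{0}^{1} 5 s^{a} \, ds = \frac{5}{a + 1}.$$

Differentiating under the integral sign brings down a factor of $\ln s$:
$$\frac{dJ}{da} = \int_{0}^{1} 5 s^{a} \log{\left(s \right)} \, ds = - \frac{5}{\left(a + 1\right)^{2}}.$$

Repeating twice in total — each differentiation brings down another $\ln s$ — gives
$$\frac{d^{2}J}{da^{2}} = \int_{0}^{1} 5 s^{a} \log{\left(s \right)}^{2} \, ds = \frac{10}{\left(a + 1\right)^{3}},$$
and the integrand here is exactly the target integrand, so $I = \frac{10}{\left(a + 1\right)^{3}}$.

Setting $a = \frac{4}{3}$:
$$I = \frac{270}{343}.$$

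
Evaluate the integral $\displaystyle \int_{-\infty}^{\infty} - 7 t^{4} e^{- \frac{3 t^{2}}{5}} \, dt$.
$- \frac{175 \sqrt{15} \sqrt{\pi}}{36}$

Start from the elementary integral
$$J(a) = \int_{-\infty}^{\infty} - 7 e^{- a t^{2}} \, dt = - \frac{7 \sqrt{\pi}}{\sqrt{a}}.$$

Differentiating under the integral sign brings down a factor of $(-t^2)$:
$$\frac{dJ}{da} = \int_{-\infty}^{\infty} 7 t^{2} e^{- a t^{2}} \, dt = \frac{7 \sqrt{\pi}}{2 a^{\frac{3}{2}}}.$$

Repeating twice in total — each differentiation brings down another $(-t^2)$ — gives
$$\frac{d^{2}J}{da^{2}} = \int_{-\infty}^{\infty} - 7 t^{4} e^{- a t^{2}} \, dt = - \frac{21 \sqrt{\pi}}{4 a^{\frac{5}{2}}},$$
and the integrand here is exactly the target integrand, so $I = - \frac{21 \sqrt{\pi}}{4 a^{\frac{5}{2}}}$.

Setting $a = \frac{3}{5}$:
$$I = - \frac{175 \sqrt{15} \sqrt{\pi}}{36}.$$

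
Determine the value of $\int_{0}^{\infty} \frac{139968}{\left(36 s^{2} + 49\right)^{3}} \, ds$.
$\frac{4374 \pi}{16807}$

Recall the elementary integral
$$J(a) = \int_{0}^{\infty} \frac{3}{a^{2} + s^{2}} \, ds = \frac{3 \pi}{2 a}.$$

Differentiating under the integral sign with respect to $a$,
$$\frac{dJ}{da} = \int_{0}^{\infty} - \frac{6 a}{\left(a^{2} + s^{2}\right)^{2}} \, ds = - \frac{3 \pi}{2 a^{2}},$$
so $\int_{0}^{\infty} \frac{3}{\left(a^{2} + s^{2}\right)^{2}} \, ds = \frac{3 \pi}{4 a^{3}}$.

Repeating — each differentiation of $1/(s^2+a^2)^j$ produces $-2ja/(s^2+a^2)^{j+1}$ — and dividing through by $-2ja$ at each step yields, after $2$ differentiations in total,
$$\int_{0}^{\infty} \frac{3}{\left(a^{2} + s^{2}\right)^{3}} \, ds = \frac{9 \pi}{16 a^{5}}.$$

Setting $a = \frac{7}{6}$:
$$I = \frac{4374 \pi}{16807}.$$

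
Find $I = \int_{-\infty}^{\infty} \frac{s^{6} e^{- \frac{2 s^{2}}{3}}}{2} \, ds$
$\frac{405 \sqrt{6} \sqrt{\pi}}{256}$

Start from the elementary integral
$$J(a) = \int_{-\infty}^{\infty} \frac{e^{- a s^{2}}}{2} \, ds = \frac{\sqrt{\pi}}{2 \sqrt{a}}.$$

Differentiating under the integral sign brings down a factor of $(-s^2)$:
$$\frac{dJ}{da} = \int_{-\infty}^{\infty} - \frac{s^{2} e^{- a s^{2}}}{2} \, ds = - \frac{\sqrt{\pi}}{4 a^{\frac{3}{2}}}.$$

Repeating $3$ times in total — each differentiation brings down another $(-s^2)$ — gives
$$\frac{d^{3}J}{da^{3}} = \int_{-\infty}^{\infty} - \frac{s^{6} e^{- a s^{2}}}{2} \, ds = - \frac{15 \sqrt{\pi}}{16 a^{\frac{7}{2}}},$$
and the integrand here is $(-1)^{3}$ times the target integrand, so $I = (-1)^{3}\,\frac{d^{3}J}{da^{3}} = \frac{15 \sqrt{\pi}}{16 a^{\frac{7}{2}}}$.

Setting $a = \frac{2}{3}$:
$$I = \frac{405 \sqrt{6} \sqrt{\pi}}{256}.$$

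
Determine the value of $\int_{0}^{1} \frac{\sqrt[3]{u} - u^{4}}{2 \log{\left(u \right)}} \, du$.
$- \frac{\log{\left(15 \right)}}{2} + \log{\left(2 \right)}$

Introduce a parameter $a$ in the exponent: let $I(a) = \int_{0}^{1} \frac{\sqrt[3]{u} - u^{a}}{2 \log{\left(u \right)}} \, du$.

Since $\dfrac{\partial}{\partial a}\,u^{a} = u^{a} \ln u$, the $\ln u$ in the denominator cancels and
$$\frac{dI}{da} = \int_{0}^{1} - \frac{1}{2} u^{a} \, du = - \frac{1}{2} \left[\frac{u^{a+1}}{a+1}\right]_0^1 = - \frac{1}{2 a + 2}.$$

Integrating with respect to $a$ gives $I(a) = - \frac{\log{\left(a + 1 \right)}}{2} - \frac{\log{\left(3 \right)}}{2} + \log{\left(2 \right)} + C$.

At $a = \frac{1}{3}$ the integrand is identically $0$, so $I(\frac{1}{3}) = 0$. The closed form gives $0$, hence $C = 0$.

Setting $a = 4$:
$$I = - \frac{\log{\left(15 \right)}}{2} + \log{\left(2 \right)}.$$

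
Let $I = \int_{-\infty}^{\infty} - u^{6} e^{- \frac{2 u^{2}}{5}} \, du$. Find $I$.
$- \frac{1875 \sqrt{10} \sqrt{\pi}}{128}$

Start from the elementary integral
$$J(a) = \int_{-\infty}^{\infty} - e^{- a u^{2}} \, du = - \frac{\sqrt{\pi}}{\sqrt{a}}.$$

Differentiating under the integral sign brings down a factor of $(-u^2)$:
$$\frac{dJ}{da} = \int_{-\infty}^{\infty} u^{2} e^{- a u^{2}} \, du = \frac{\sqrt{\pi}}{2 a^{\frac{3}{2}}}.$$

Repeating $3$ times in total — each differentiation brings down another $(-u^2)$ — gives
$$\frac{d^{3}J}{da^{3}} = \int_{-\infty}^{\infty} u^{6} e^{- a u^{2}} \, du = \frac{15 \sqrt{\pi}}{8 a^{\frac{7}{2}}},$$
and the integrand here is $(-1)^{3}$ times the target integrand, so $I = (-1)^{3}\,\frac{d^{3}J}{da^{3}} = - \frac{15 \sqrt{\pi}}{8 a^{\frac{7}{2}}}$.

Setting $a = \frac{2}{5}$:
$$I = - \frac{1875 \sqrt{10} \sqrt{\pi}}{128}.$$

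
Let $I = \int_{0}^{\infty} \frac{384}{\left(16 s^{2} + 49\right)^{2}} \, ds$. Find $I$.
$\frac{24 \pi}{343}$

Begin with the known result
$$J(a) = \int_{0}^{\infty} \frac{3}{2 \left(a^{2} + s^{2}\right)} \, ds = \frac{3 \pi}{4 a}.$$

Differentiating under the integral sign with respect to $a$,
$$\frac{dJ}{da} = \int_{0}^{\infty} - \frac{3 a}{\left(a^{2} + s^{2}\right)^{2}} \, ds = - \frac{3 \pi}{4 a^{2}},$$
so $\int_{0}^{\infty} \frac{3}{2 \left(a^{2} + s^{2}\right)^{2}} \, ds = \frac{3 \pi}{8 a^{3}}$.

Setting $a = \frac{7}{4}$:
$$I = \frac{24 \pi}{343}.$$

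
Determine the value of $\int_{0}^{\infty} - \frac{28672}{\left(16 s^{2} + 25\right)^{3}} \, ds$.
$- \frac{1344 \pi}{3125}$

Begin with the known result
$$J(a) = \int_{0}^{\infty} - \frac{7}{a^{2} + s^{2}} \, ds = - \frac{7 \pi}{2 a}.$$

Differentiating under the integral sign with respect to $a$,
$$\frac{dJ}{da} = \int_{0}^{\infty} \frac{14 a}{\left(a^{2} + s^{2}\right)^{2}} \, ds = \frac{7 \pi}{2 a^{2}},$$
so $\int_{0}^{\infty} - \frac{7}{\left(a^{2} + s^{2}\right)^{2}} \, ds = - \frac{7 \pi}{4 a^{3}}$.

Repeating — each differentiation of $1/(s^2+a^2)^j$ produces $-2ja/(s^2+a^2)^{j+1}$ — and dividing through by $-2ja$ at each step yields, after $2$ differentiations in total,
$$\int_{0}^{\infty} - \frac{7}{\left(a^{2} + s^{2}\right)^{3}} \, ds = - \frac{21 \pi}{16 a^{5}}.$$

Setting $a = \frac{5}{4}$:
$$I = - \frac{1344 \pi}{3125}.$$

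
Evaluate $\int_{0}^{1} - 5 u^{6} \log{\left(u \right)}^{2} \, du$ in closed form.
$- \frac{10}{343}$

Consider the simpler parametrised integral
$$J(a) = \int_{0}^{1} - 5 u^{a} \, du = - \frac{5}{a + 1}.$$

Differentiating under the integral sign brings down a factor of $\ln u$:
$$\frac{dJ}{da} = \int_{0}^{1} - 5 u^{a} \log{\left(u \right)} \, du = \frac{5}{\left(a + 1\right)^{2}}.$$

Repeating twice in total — each differentiation brings down another $\ln u$ — gives
$$\frac{d^{2}J}{da^{2}} = \int_{0}^{1} - 5 u^{a} \log{\left(u \right)}^{2} \, du = - \frac{10}{\left(a + 1\right)^{3}},$$
and the integrand here is exactly the target integrand, so $I = - \frac{10}{\left(a + 1\right)^{3}}$.

Setting $a = 6$:
$$I = - \frac{10}{343}.$$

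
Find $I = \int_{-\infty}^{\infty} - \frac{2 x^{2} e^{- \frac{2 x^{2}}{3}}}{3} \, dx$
$- \frac{\sqrt{6} \sqrt{\pi}}{4}$

Start from the elementary integral
$$J(a) = \int_{-\infty}^{\infty} - \frac{2 e^{- a x^{2}}}{3} \, dx = - \frac{2 \sqrt{\pi}}{3 \sqrt{a}}.$$

Differentiating under the integral sign brings down a factor of $(-x^2)$:
$$\frac{dJ}{da} = \int_{-\infty}^{\infty} \frac{2 x^{2} e^{- a x^{2}}}{3} \, dx = \frac{\sqrt{\pi}}{3 a^{\frac{3}{2}}}.$$

The integral on the left is $-I$, so $I = - \frac{\sqrt{\pi}}{3 a^{\frac{3}{2}}}$.

Setting $a = \frac{2}{3}$:
$$I = - \frac{\sqrt{6} \sqrt{\pi}}{4}.$$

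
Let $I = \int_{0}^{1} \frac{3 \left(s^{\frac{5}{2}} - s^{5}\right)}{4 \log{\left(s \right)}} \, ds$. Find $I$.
$\log{\left(\frac{\sqrt{2} \sqrt[4]{3} \cdot 7^{\frac{3}{4}}}{12} \right)}$

Replace the exponent $\frac{5}{2}$ by a parameter $a$: let $I(a) = \int_{0}^{1} \frac{3 \left(- s^{5} + s^{a}\right)}{4 \log{\left(s \right)}} \, ds$.

Since $\dfrac{\partial}{\partial a}\,s^{a} = s^{a} \ln s$, the $\ln s$ in the denominator cancels and
$$\frac{dI}{da} = \int_{0}^{1} \frac{3}{4} s^{a} \, ds = \frac{3}{4} \left[\frac{s^{a+1}}{a+1}\right]_0^1 = \frac{3}{4 \left(a + 1\right)}.$$

Integrating with respect to $a$ gives $I(a) = \frac{3 \log{\left(a + 1 \right)}}{4} - \frac{3 \log{\left(6 \right)}}{4} + C$.

At $a = 5$ the integrand is identically $0$, so $I(5) = 0$. The closed form gives $0$, hence $C = 0$.

Setting $a = \frac{5}{2}$:
$$I = \log{\left(\frac{\sqrt{2} \sqrt[4]{3} \cdot 7^{\frac{3}{4}}}{12} \right)}.$$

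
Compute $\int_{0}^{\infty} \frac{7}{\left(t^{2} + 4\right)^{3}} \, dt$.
$\frac{21 \pi}{512}$

Start from the standard arctangent integral
$$J(a) = \int_{0}^{\infty} \frac{7}{a^{2} + t^{2}} \, dt = \frac{7 \pi}{2 a}.$$

Differentiating under the integral sign with respect to $a$,
$$\frac{dJ}{da} = \int_{0}^{\infty} - \frac{14 a}{\left(a^{2} + t^{2}\right)^{2}} \, dt = - \frac{7 \pi}{2 a^{2}},$$
so $\int_{0}^{\infty} \frac{7}{\left(a^{2} + t^{2}\right)^{2}} \, dt = \frac{7 \pi}{4 a^{3}}$.

Repeating — each differentiation of $1/(t^2+a^2)^j$ produces $-2ja/(t^2+a^2)^{j+1}$ — and dividing through by $-2ja$ at each step yields, after $2$ differentiations in total,
$$\int_{0}^{\infty} \frac{7}{\left(a^{2} + t^{2}\right)^{3}} \, dt = \frac{21 \pi}{16 a^{5}}.$$

Setting $a = 2$:
$$I = \frac{21 \pi}{512}.$$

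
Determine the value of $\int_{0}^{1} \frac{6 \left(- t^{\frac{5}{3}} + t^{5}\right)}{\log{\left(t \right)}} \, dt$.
$\log{\left(\frac{531441}{4096} \right)}$

Introduce a parameter $a$ in the exponent: let $I(a) = \int_{0}^{1} \frac{6 \left(t^{5} - t^{a}\right)}{\log{\left(t \right)}} \, dt$.

Since $\dfrac{\partial}{\partial a}\,t^{a} = t^{a} \ln t$, the $\ln t$ in the denominator cancels and
$$\frac{dI}{da} = \int_{0}^{1} -6 t^{a} \, dt = -6 \left[\frac{t^{a+1}}{a+1}\right]_0^1 = - \frac{6}{a + 1}.$$

Integrating with respect to $a$ gives $I(a) = \log{\left(\frac{46656}{\left(a + 1\right)^{6}} \right)} + C$.

At $a = 5$ the integrand is identically $0$, so $I(5) = 0$. The closed form gives $0$, hence $C = 0$.

Setting $a = \frac{5}{3}$:
$$I = \log{\left(\frac{531441}{4096} \right)}.$$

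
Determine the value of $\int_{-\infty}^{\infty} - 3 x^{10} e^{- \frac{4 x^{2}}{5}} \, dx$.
$- \frac{8859375 \sqrt{5} \sqrt{\pi}}{65536}$

Consider the simpler parametrised integral
$$J(a) = \int_{-\infty}^{\infty} - 3 e^{- a x^{2}} \, dx = - \frac{3 \sqrt{\pi}}{\sqrt{a}}.$$

Differentiating under the integral sign brings down a factor of $(-x^2)$:
$$\frac{dJ}{da} = \int_{-\infty}^{\infty} 3 x^{2} e^{- a x^{2}} \, dx = \frac{3 \sqrt{\pi}}{2 a^{\frac{3}{2}}}.$$

Repeating $5$ times in total — each differentiation brings down another $(-x^2)$ — gives
$$\frac{d^{5}J}{da^{5}} = \int_{-\infty}^{\infty} 3 x^{10} e^{- a x^{2}} \, dx = \frac{2835 \sqrt{\pi}}{32 a^{\frac{11}{2}}},$$
and the integrand here is $(-1)^{5}$ times the target integrand, so $I = (-1)^{5}\,\frac{d^{5}J}{da^{5}} = - \frac{2835 \sqrt{\pi}}{32 a^{\frac{11}{2}}}$.

Setting $a = \frac{4}{5}$:
$$I = - \frac{8859375 \sqrt{5} \sqrt{\pi}}{65536}.$$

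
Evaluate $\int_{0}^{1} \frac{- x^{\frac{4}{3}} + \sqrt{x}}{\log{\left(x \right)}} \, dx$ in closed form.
$\log{\left(\frac{9}{14} \right)}$

Replace the exponent $\frac{1}{2}$ by a parameter $a$: let $I(a) = \int_{0}^{1} \frac{- x^{\frac{4}{3}} + x^{a}}{\log{\left(x \right)}} \, dx$.

Since $\dfrac{\partial}{\partial a}\,x^{a} = x^{a} \ln x$, the $\ln x$ in the denominator cancels and
$$\frac{dI}{da} = \int_{0}^{1} x^{a} \, dx = \left[\frac{x^{a+1}}{a+1}\right]_0^1 = \frac{1}{a + 1}.$$

Integrating with respect to $a$ gives $I(a) = \log{\left(\frac{3 a}{7} + \frac{3}{7} \right)} + C$.

At $a = \frac{4}{3}$ the integrand is identically $0$, so $I(\frac{4}{3}) = 0$. The closed form gives $0$, hence $C = 0$.

Setting $a = \frac{1}{2}$:
$$I = \log{\left(\frac{9}{14} \right)}.$$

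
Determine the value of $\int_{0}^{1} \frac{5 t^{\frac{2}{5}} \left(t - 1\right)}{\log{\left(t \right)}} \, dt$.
$- \log{\left(\frac{16807}{248832} \right)}$

Replace the exponent $\frac{2}{5}$ by a parameter $a$: let $I(a) = \int_{0}^{1} \frac{5 \left(t^{\frac{7}{5}} - t^{a}\right)}{\log{\left(t \right)}} \, dt$.

Since $\dfrac{\partial}{\partial a}\,t^{a} = t^{a} \ln t$, the $\ln t$ in the denominator cancels and
$$\frac{dI}{da} = \int_{0}^{1} -5 t^{a} \, dt = -5 \left[\frac{t^{a+1}}{a+1}\right]_0^1 = - \frac{5}{a + 1}.$$

Integrating with respect to $a$ gives $I(a) = - \log{\left(\frac{3125 \left(a + 1\right)^{5}}{248832} \right)} + C$.

At $a = \frac{7}{5}$ the integrand is identically $0$, so $I(\frac{7}{5}) = 0$. The closed form gives $0$, hence $C = 0$.

Setting $a = \frac{2}{5}$:
$$I = - \log{\left(\frac{16807}{248832} \right)}.$$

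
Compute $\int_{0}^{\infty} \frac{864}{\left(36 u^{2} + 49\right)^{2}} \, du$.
$\frac{36 \pi}{343}$

Begin with the known result
$$J(a) = \int_{0}^{\infty} \frac{2}{3 \left(a^{2} + u^{2}\right)} \, du = \frac{\pi}{3 a}.$$

Differentiating under the integral sign with respect to $a$,
$$\frac{dJ}{da} = \int_{0}^{\infty} - \frac{4 a}{3 \left(a^{2} + u^{2}\right)^{2}} \, du = - \frac{\pi}{3 a^{2}},$$
so $\int_{0}^{\infty} \frac{2}{3 \left(a^{2} + u^{2}\right)^{2}} \, du = \frac{\pi}{6 a^{3}}$.

Setting $a = \frac{7}{6}$:
$$I = \frac{36 \pi}{343}.$$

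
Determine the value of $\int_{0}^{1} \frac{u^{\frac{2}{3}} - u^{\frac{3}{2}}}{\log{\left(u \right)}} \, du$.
$\log{\left(\frac{2}{3} \right)}$

Consider the one-parameter family: let $I(a) = \int_{0}^{1} \frac{- u^{\frac{3}{2}} + u^{a}}{\log{\left(u \right)}} \, du$.

Since $\dfrac{\partial}{\partial a}\,u^{a} = u^{a} \ln u$, the $\ln u$ in the denominator cancels and
$$\frac{dI}{da} = \int_{0}^{1} u^{a} \, du = \left[\frac{u^{a+1}}{a+1}\right]_0^1 = \frac{1}{a + 1}.$$

Integrating with respect to $a$ gives $I(a) = \log{\left(\frac{2 a}{5} + \frac{2}{5} \right)} + C$.

At $a = \frac{3}{2}$ the integrand is identically $0$, so $I(\frac{3}{2}) = 0$. The closed form gives $0$, hence $C = 0$.

Setting $a = \frac{2}{3}$:
$$I = \log{\left(\frac{2}{3} \right)}.$$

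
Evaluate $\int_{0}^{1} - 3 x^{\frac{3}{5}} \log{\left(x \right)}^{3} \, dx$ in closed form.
$\frac{5625}{2048}$

Consider the simpler parametrised integral
$$J(a) = \int_{0}^{1} - 3 x^{a} \, dx = - \frac{3}{a + 1}.$$

Differentiating under the integral sign brings down a factor of $\ln x$:
$$\frac{dJ}{da} = \int_{0}^{1} - 3 x^{a} \log{\left(x \right)} \, dx = \frac{3}{\left(a + 1\right)^{2}}.$$

Repeating $3$ times in total — each differentiation brings down another $\ln x$ — gives
$$\frac{d^{3}J}{da^{3}} = \int_{0}^{1} - 3 x^{a} \log{\left(x \right)}^{3} \, dx = \frac{18}{\left(a + 1\right)^{4}},$$
and the integrand here is exactly the target integrand, so $I = \frac{18}{\left(a + 1\right)^{4}}$.

Setting $a = \frac{3}{5}$:
$$I = \frac{5625}{2048}.$$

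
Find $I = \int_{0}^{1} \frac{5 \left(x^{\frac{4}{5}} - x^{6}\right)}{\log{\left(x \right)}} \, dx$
$\log{\left(\frac{59049}{52521875} \right)}$

Introduce a parameter $a$ in the exponent: let $I(a) = \int_{0}^{1} \frac{5 \left(- x^{6} + x^{a}\right)}{\log{\left(x \right)}} \, dx$.

Since $\dfrac{\partial}{\partial a}\,x^{a} = x^{a} \ln x$, the $\ln x$ in the denominator cancels and
$$\frac{dI}{da} = \int_{0}^{1} 5 x^{a} \, dx = 5 \left[\frac{x^{a+1}}{a+1}\right]_0^1 = \frac{5}{a + 1}.$$

Integrating with respect to $a$ gives $I(a) = \log{\left(\frac{\left(a + 1\right)^{5}}{16807} \right)} + C$.

At $a = 6$ the integrand is identically $0$, so $I(6) = 0$. The closed form gives $0$, hence $C = 0$.

Setting $a = \frac{4}{5}$:
$$I = \log{\left(\frac{59049}{52521875} \right)}.$$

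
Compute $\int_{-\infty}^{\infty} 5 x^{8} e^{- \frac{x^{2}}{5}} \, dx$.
$\frac{328125 \sqrt{5} \sqrt{\pi}}{16}$

Begin with the known integral
$$J(a) = \int_{-\infty}^{\infty} 5 e^{- a x^{2}} \, dx = \frac{5 \sqrt{\pi}}{\sqrt{a}}.$$

Differentiating under the integral sign brings down a factor of $(-x^2)$:
$$\frac{dJ}{da} = \int_{-\infty}^{\infty} - 5 x^{2} e^{- a x^{2}} \, dx = - \frac{5 \sqrt{\pi}}{2 a^{\frac{3}{2}}}.$$

Repeating $4$ times in total — each differentiation brings down another $(-x^2)$ — gives
$$\frac{d^{4}J}{da^{4}} = \int_{-\infty}^{\infty} 5 x^{8} e^{- a x^{2}} \, dx = \frac{525 \sqrt{\pi}}{16 a^{\frac{9}{2}}},$$
and the integrand here is exactly the target integrand, so $I = \frac{525 \sqrt{\pi}}{16 a^{\frac{9}{2}}}$.

Setting $a = \frac{1}{5}$:
$$I = \frac{328125 \sqrt{5} \sqrt{\pi}}{16}.$$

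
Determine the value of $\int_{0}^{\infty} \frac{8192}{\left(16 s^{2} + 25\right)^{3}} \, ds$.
$\frac{384 \pi}{3125}$

Recall the elementary integral
$$J(a) = \int_{0}^{\infty} \frac{2}{a^{2} + s^{2}} \, ds = \frac{\pi}{a}.$$

Differentiating under the integral sign with respect to $a$,
$$\frac{dJ}{da} = \int_{0}^{\infty} - \frac{4 a}{\left(a^{2} + s^{2}\right)^{2}} \, ds = - \frac{\pi}{a^{2}},$$
so $\int_{0}^{\infty} \frac{2}{\left(a^{2} + s^{2}\right)^{2}} \, ds = \frac{\pi}{2 a^{3}}$.

Repeating — each differentiation of $1/(s^2+a^2)^j$ produces $-2ja/(s^2+a^2)^{j+1}$ — and dividing through by $-2ja$ at each step yields, after $2$ differentiations in total,
$$\int_{0}^{\infty} \frac{2}{\left(a^{2} + s^{2}\right)^{3}} \, ds = \frac{3 \pi}{8 a^{5}}.$$

Setting $a = \frac{5}{4}$:
$$I = \frac{384 \pi}{3125}.$$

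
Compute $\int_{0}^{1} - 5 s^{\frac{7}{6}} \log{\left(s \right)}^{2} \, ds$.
$- \frac{2160}{2197}$

Consider the simpler parametrised integral
$$J(a) = \int_{0}^{1} - 5 s^{a} \, ds = - \frac{5}{a + 1}.$$

Differentiating under the integral sign brings down a factor of $\ln s$:
$$\frac{dJ}{da} = \int_{0}^{1} - 5 s^{a} \log{\left(s \right)} \, ds = \frac{5}{\left(a + 1\right)^{2}}.$$

Repeating twice in total — each differentiation brings down another $\ln s$ — gives
$$\frac{d^{2}J}{da^{2}} = \int_{0}^{1} - 5 s^{a} \log{\left(s \right)}^{2} \, ds = - \frac{10}{\left(a + 1\right)^{3}},$$
and the integrand here is exactly the target integrand, so $I = - \frac{10}{\left(a + 1\right)^{3}}$.

Setting $a = \frac{7}{6}$:
$$I = - \frac{2160}{2197}.$$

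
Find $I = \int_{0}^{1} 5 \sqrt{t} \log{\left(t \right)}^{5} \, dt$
$- \frac{12800}{243}$

Start from the elementary integral
$$J(a) = \int_{0}^{1} 5 t^{a} \, dt = \frac{5}{a + 1}.$$

Differentiating under the integral sign brings down a factor of $\ln t$:
$$\frac{dJ}{da} = \int_{0}^{1} 5 t^{a} \log{\left(t \right)} \, dt = - \frac{5}{\left(a + 1\right)^{2}}.$$

Repeating $5$ times in total — each differentiation brings down another $\ln t$ — gives
$$\frac{d^{5}J}{da^{5}} = \int_{0}^{1} 5 t^{a} \log{\left(t \right)}^{5} \, dt = - \frac{600}{\left(a + 1\right)^{6}},$$
and the integrand here is exactly the target integrand, so $I = - \frac{600}{\left(a + 1\right)^{6}}$.

Setting $a = \frac{1}{2}$:
$$I = - \frac{12800}{243}.$$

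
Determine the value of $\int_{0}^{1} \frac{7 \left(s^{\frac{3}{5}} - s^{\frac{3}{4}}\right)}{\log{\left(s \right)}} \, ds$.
$- \log{\left(\frac{64339296875}{34359738368} \right)}$

Replace the exponent $\frac{3}{4}$ by a parameter $a$: let $I(a) = \int_{0}^{1} \frac{7 \left(s^{\frac{3}{5}} - s^{a}\right)}{\log{\left(s \right)}} \, ds$.

Since $\dfrac{\partial}{\partial a}\,s^{a} = s^{a} \ln s$, the $\ln s$ in the denominator cancels and
$$\frac{dI}{da} = \int_{0}^{1} -7 s^{a} \, ds = -7 \left[\frac{s^{a+1}}{a+1}\right]_0^1 = - \frac{7}{a + 1}.$$

Integrating with respect to $a$ gives $I(a) = - \log{\left(\frac{78125 \left(a + 1\right)^{7}}{2097152} \right)} + C$.

At $a = \frac{3}{5}$ the integrand is identically $0$, so $I(\frac{3}{5}) = 0$. The closed form gives $0$, hence $C = 0$.

Setting $a = \frac{3}{4}$:
$$I = - \log{\left(\frac{64339296875}{34359738368} \right)}.$$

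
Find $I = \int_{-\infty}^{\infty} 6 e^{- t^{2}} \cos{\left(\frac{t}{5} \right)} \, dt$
$\frac{6 \sqrt{\pi}}{e^{\frac{1}{100}}}$

Define $I(b) = \int_{-\infty}^{\infty} 6 e^{- t^{2}} \cos{\left(b t \right)} \, dt$.

Differentiating under the integral sign,
$$I'(b) = \int_{-\infty}^{\infty} - 6 t e^{- t^{2}} \sin{\left(b t \right)} \, dt.$$

Integrate $\int_{-\infty}^{\infty} t \sin(b t)\, e^{- t^{2}}\, dt$ by parts with $u = \sin(b t)$ and $dv = t\, e^{- t^{2}}\, dt$, giving $v = - \frac{e^{- t^{2}}}{2}$. The boundary term vanishes and
$$\int_{-\infty}^{\infty} t \sin(b t)\, e^{- t^{2}}\, dt = \frac{b}{2} \int_{-\infty}^{\infty} \cos(b t)\, e^{- t^{2}}\, dt,$$
so $I'(b) = - \frac{b}{2}\, I(b)$.

This is a separable first-order ODE; solving with the initial condition $I(0) = \int_{-\infty}^{\infty} 6 e^{- t^{2}}\,dt = 6 \sqrt{\pi}$ gives
$$I(b) = 6 \sqrt{\pi} e^{- \frac{b^{2}}{4}}.$$

Setting $b = \frac{1}{5}$:
$$I = \frac{6 \sqrt{\pi}}{e^{\frac{1}{100}}}.$$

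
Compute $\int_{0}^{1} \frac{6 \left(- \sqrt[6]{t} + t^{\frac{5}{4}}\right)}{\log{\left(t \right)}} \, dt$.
$- \log{\left(\frac{7529536}{387420489} \right)}$

Replace the exponent $\frac{1}{6}$ by a parameter $a$: let $I(a) = \int_{0}^{1} \frac{6 \left(t^{\frac{5}{4}} - t^{a}\right)}{\log{\left(t \right)}} \, dt$.

Since $\dfrac{\partial}{\partial a}\,t^{a} = t^{a} \ln t$, the $\ln t$ in the denominator cancels and
$$\frac{dI}{da} = \int_{0}^{1} -6 t^{a} \, dt = -6 \left[\frac{t^{a+1}}{a+1}\right]_0^1 = - \frac{6}{a + 1}.$$

Integrating with respect to $a$ gives $I(a) = - \log{\left(\frac{4096 \left(a + 1\right)^{6}}{531441} \right)} + C$.

At $a = \frac{5}{4}$ the integrand is identically $0$, so $I(\frac{5}{4}) = 0$. The closed form gives $0$, hence $C = 0$.

Setting $a = \frac{1}{6}$:
$$I = - \log{\left(\frac{7529536}{387420489} \right)}.$$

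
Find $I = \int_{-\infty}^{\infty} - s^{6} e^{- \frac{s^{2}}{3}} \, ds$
$- \frac{405 \sqrt{3} \sqrt{\pi}}{8}$

Begin with the known integral
$$J(a) = \int_{-\infty}^{\infty} - e^{- a s^{2}} \, ds = - \frac{\sqrt{\pi}}{\sqrt{a}}.$$

Differentiating under the integral sign brings down a factor of $(-s^2)$:
$$\frac{dJ}{da} = \int_{-\infty}^{\infty} s^{2} e^{- a s^{2}} \, ds = \frac{\sqrt{\pi}}{2 a^{\frac{3}{2}}}.$$

Repeating $3$ times in total — each differentiation brings down another $(-s^2)$ — gives
$$\frac{d^{3}J}{da^{3}} = \int_{-\infty}^{\infty} s^{6} e^{- a s^{2}} \, ds = \frac{15 \sqrt{\pi}}{8 a^{\frac{7}{2}}},$$
and the integrand here is $(-1)^{3}$ times the target integrand, so $I = (-1)^{3}\,\frac{d^{3}J}{da^{3}} = - \frac{15 \sqrt{\pi}}{8 a^{\frac{7}{2}}}$.

Setting $a = \frac{1}{3}$:
$$I = - \frac{405 \sqrt{3} \sqrt{\pi}}{8}.$$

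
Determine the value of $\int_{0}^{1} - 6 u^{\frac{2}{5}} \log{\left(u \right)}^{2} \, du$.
$- \frac{1500}{343}$

Consider the simpler parametrised integral
$$J(a) = \int_{0}^{1} - 6 u^{a} \, du = - \frac{6}{a + 1}.$$

Differentiating under the integral sign brings down a factor of $\ln u$:
$$\frac{dJ}{da} = \int_{0}^{1} - 6 u^{a} \log{\left(u \right)} \, du = \frac{6}{\left(a + 1\right)^{2}}.$$

Repeating twice in total — each differentiation brings down another $\ln u$ — gives
$$\frac{d^{2}J}{da^{2}} = \int_{0}^{1} - 6 u^{a} \log{\left(u \right)}^{2} \, du = - \frac{12}{\left(a + 1\right)^{3}},$$
and the integrand here is exactly the target integrand, so $I = - \frac{12}{\left(a + 1\right)^{3}}$.

Setting $a = \frac{2}{5}$:
$$I = - \frac{1500}{343}.$$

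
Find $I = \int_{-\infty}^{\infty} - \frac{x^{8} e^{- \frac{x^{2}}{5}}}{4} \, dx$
$- \frac{65625 \sqrt{5} \sqrt{\pi}}{64}$

Consider the simpler parametrised integral
$$J(a) = \int_{-\infty}^{\infty} - \frac{e^{- a x^{2}}}{4} \, dx = - \frac{\sqrt{\pi}}{4 \sqrt{a}}.$$

Differentiating under the integral sign brings down a factor of $(-x^2)$:
$$\frac{dJ}{da} = \int_{-\infty}^{\infty} \frac{x^{2} e^{- a x^{2}}}{4} \, dx = \frac{\sqrt{\pi}}{8 a^{\frac{3}{2}}}.$$

Repeating $4$ times in total — each differentiation brings down another $(-x^2)$ — gives
$$\frac{d^{4}J}{da^{4}} = \int_{-\infty}^{\infty} - \frac{x^{8} e^{- a x^{2}}}{4} \, dx = - \frac{105 \sqrt{\pi}}{64 a^{\frac{9}{2}}},$$
and the integrand here is exactly the target integrand, so $I = - \frac{105 \sqrt{\pi}}{64 a^{\frac{9}{2}}}$.

Setting $a = \frac{1}{5}$:
$$I = - \frac{65625 \sqrt{5} \sqrt{\pi}}{64}.$$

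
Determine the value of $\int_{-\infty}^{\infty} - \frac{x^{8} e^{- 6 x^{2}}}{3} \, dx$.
$- \frac{35 \sqrt{6} \sqrt{\pi}}{124416}$

Start from the elementary integral
$$J(a) = \int_{-\infty}^{\infty} - \frac{e^{- a x^{2}}}{3} \, dx = - \frac{\sqrt{\pi}}{3 \sqrt{a}}.$$

Differentiating under the integral sign brings down a factor of $(-x^2)$:
$$\frac{dJ}{da} = \int_{-\infty}^{\infty} \frac{x^{2} e^{- a x^{2}}}{3} \, dx = \frac{\sqrt{\pi}}{6 a^{\frac{3}{2}}}.$$

Repeating $4$ times in total — each differentiation brings down another $(-x^2)$ — gives
$$\frac{d^{4}J}{da^{4}} = \int_{-\infty}^{\infty} - \frac{x^{8} e^{- a x^{2}}}{3} \, dx = - \frac{35 \sqrt{\pi}}{16 a^{\frac{9}{2}}},$$
and the integrand here is exactly the target integrand, so $I = - \frac{35 \sqrt{\pi}}{16 a^{\frac{9}{2}}}$.

Setting $a = 6$:
$$I = - \frac{35 \sqrt{6} \sqrt{\pi}}{124416}.$$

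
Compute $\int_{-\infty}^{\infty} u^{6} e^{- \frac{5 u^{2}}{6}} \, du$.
$\frac{81 \sqrt{30} \sqrt{\pi}}{125}$

Begin with the known integral
$$J(a) = \int_{-\infty}^{\infty} e^{- a u^{2}} \, du = \frac{\sqrt{\pi}}{\sqrt{a}}.$$

Differentiating under the integral sign brings down a factor of $(-u^2)$:
$$\frac{dJ}{da} = \int_{-\infty}^{\infty} - u^{2} e^{- a u^{2}} \, du = - \frac{\sqrt{\pi}}{2 a^{\frac{3}{2}}}.$$

Repeating $3$ times in total — each differentiation brings down another $(-u^2)$ — gives
$$\frac{d^{3}J}{da^{3}} = \int_{-\infty}^{\infty} - u^{6} e^{- a u^{2}} \, du = - \frac{15 \sqrt{\pi}}{8 a^{\frac{7}{2}}},$$
and the integrand here is $(-1)^{3}$ times the target integrand, so $I = (-1)^{3}\,\frac{d^{3}J}{da^{3}} = \frac{15 \sqrt{\pi}}{8 a^{\frac{7}{2}}}$.

Setting $a = \frac{5}{6}$:
$$I = \frac{81 \sqrt{30} \sqrt{\pi}}{125}.$$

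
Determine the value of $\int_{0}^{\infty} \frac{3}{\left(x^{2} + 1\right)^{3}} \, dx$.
$\frac{9 \pi}{16}$

Start from the standard arctangent integral
$$J(a) = \int_{0}^{\infty} \frac{3}{a^{2} + x^{2}} \, dx = \frac{3 \pi}{2 a}.$$

Differentiating under the integral sign with respect to $a$,
$$\frac{dJ}{da} = \int_{0}^{\infty} - \frac{6 a}{\left(a^{2} + x^{2}\right)^{2}} \, dx = - \frac{3 \pi}{2 a^{2}},$$
so $\int_{0}^{\infty} \frac{3}{\left(a^{2} + x^{2}\right)^{2}} \, dx = \frac{3 \pi}{4 a^{3}}$.

Repeating — each differentiation of $1/(x^2+a^2)^j$ produces $-2ja/(x^2+a^2)^{j+1}$ — and dividing through by $-2ja$ at each step yields, after $2$ differentiations in total,
$$\int_{0}^{\infty} \frac{3}{\left(a^{2} + x^{2}\right)^{3}} \, dx = \frac{9 \pi}{16 a^{5}}.$$

Setting $a = 1$:
$$I = \frac{9 \pi}{16}.$$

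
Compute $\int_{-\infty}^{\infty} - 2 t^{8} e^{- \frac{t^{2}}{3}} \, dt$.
$- \frac{8505 \sqrt{3} \sqrt{\pi}}{8}$

Start from the elementary integral
$$J(a) = \int_{-\infty}^{\infty} - 2 e^{- a t^{2}} \, dt = - \frac{2 \sqrt{\pi}}{\sqrt{a}}.$$

Differentiating under the integral sign brings down a factor of $(-t^2)$:
$$\frac{dJ}{da} = \int_{-\infty}^{\infty} 2 t^{2} e^{- a t^{2}} \, dt = \frac{\sqrt{\pi}}{a^{\frac{3}{2}}}.$$

Repeating $4$ times in total — each differentiation brings down another $(-t^2)$ — gives
$$\frac{d^{4}J}{da^{4}} = \int_{-\infty}^{\infty} - 2 t^{8} e^{- a t^{2}} \, dt = - \frac{105 \sqrt{\pi}}{8 a^{\frac{9}{2}}},$$
and the integrand here is exactly the target integrand, so $I = - \frac{105 \sqrt{\pi}}{8 a^{\frac{9}{2}}}$.

Setting $a = \frac{1}{3}$:
$$I = - \frac{8505 \sqrt{3} \sqrt{\pi}}{8}.$$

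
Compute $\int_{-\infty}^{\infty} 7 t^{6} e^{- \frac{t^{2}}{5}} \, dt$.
$\frac{13125 \sqrt{5} \sqrt{\pi}}{8}$

Begin with the known integral
$$J(a) = \int_{-\infty}^{\infty} 7 e^{- a t^{2}} \, dt = \frac{7 \sqrt{\pi}}{\sqrt{a}}.$$

Differentiating under the integral sign brings down a factor of $(-t^2)$:
$$\frac{dJ}{da} = \int_{-\infty}^{\infty} - 7 t^{2} e^{- a t^{2}} \, dt = - \frac{7 \sqrt{\pi}}{2 a^{\frac{3}{2}}}.$$

Repeating $3$ times in total — each differentiation brings down another $(-t^2)$ — gives
$$\frac{d^{3}J}{da^{3}} = \int_{-\infty}^{\infty} - 7 t^{6} e^{- a t^{2}} \, dt = - \frac{105 \sqrt{\pi}}{8 a^{\frac{7}{2}}},$$
and the integrand here is $(-1)^{3}$ times the target integrand, so $I = (-1)^{3}\,\frac{d^{3}J}{da^{3}} = \frac{105 \sqrt{\pi}}{8 a^{\frac{7}{2}}}$.

Setting $a = \frac{1}{5}$:
$$I = \frac{13125 \sqrt{5} \sqrt{\pi}}{8}.$$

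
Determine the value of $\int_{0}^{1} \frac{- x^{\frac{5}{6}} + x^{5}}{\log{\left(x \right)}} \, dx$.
$\log{\left(\frac{36}{11} \right)}$

Replace the exponent $5$ by a parameter $a$: let $I(a) = \int_{0}^{1} \frac{- x^{\frac{5}{6}} + x^{a}}{\log{\left(x \right)}} \, dx$.

Since $\dfrac{\partial}{\partial a}\,x^{a} = x^{a} \ln x$, the $\ln x$ in the denominator cancels and
$$\frac{dI}{da} = \int_{0}^{1} x^{a} \, dx = \left[\frac{x^{a+1}}{a+1}\right]_0^1 = \frac{1}{a + 1}.$$

Integrating with respect to $a$ gives $I(a) = \log{\left(\frac{6 a}{11} + \frac{6}{11} \right)} + C$.

At $a = \frac{5}{6}$ the integrand is identically $0$, so $I(\frac{5}{6}) = 0$. The closed form gives $0$, hence $C = 0$.

Setting $a = 5$:
$$I = \log{\left(\frac{36}{11} \right)}.$$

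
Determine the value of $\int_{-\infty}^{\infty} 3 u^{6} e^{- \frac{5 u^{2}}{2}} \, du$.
$\frac{9 \sqrt{10} \sqrt{\pi}}{125}$

Begin with the known integral
$$J(a) = \int_{-\infty}^{\infty} 3 e^{- a u^{2}} \, du = \frac{3 \sqrt{\pi}}{\sqrt{a}}.$$

Differentiating under the integral sign brings down a factor of $(-u^2)$:
$$\frac{dJ}{da} = \int_{-\infty}^{\infty} - 3 u^{2} e^{- a u^{2}} \, du = - \frac{3 \sqrt{\pi}}{2 a^{\frac{3}{2}}}.$$

Repeating $3$ times in total — each differentiation brings down another $(-u^2)$ — gives
$$\frac{d^{3}J}{da^{3}} = \int_{-\infty}^{\infty} - 3 u^{6} e^{- a u^{2}} \, du = - \frac{45 \sqrt{\pi}}{8 a^{\frac{7}{2}}},$$
and the integrand here is $(-1)^{3}$ times the target integrand, so $I = (-1)^{3}\,\frac{d^{3}J}{da^{3}} = \frac{45 \sqrt{\pi}}{8 a^{\frac{7}{2}}}$.

Setting $a = \frac{5}{2}$:
$$I = \frac{9 \sqrt{10} \sqrt{\pi}}{125}.$$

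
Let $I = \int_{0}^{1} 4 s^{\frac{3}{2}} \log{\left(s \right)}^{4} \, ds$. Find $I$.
$\frac{3072}{3125}$

Start from the elementary integral
$$J(a) = \int_{0}^{1} 4 s^{a} \, ds = \frac{4}{a + 1}.$$

Differentiating under the integral sign brings down a factor of $\ln s$:
$$\frac{dJ}{da} = \int_{0}^{1} 4 s^{a} \log{\left(s \right)} \, ds = - \frac{4}{\left(a + 1\right)^{2}}.$$

Repeating $4$ times in total — each differentiation brings down another $\ln s$ — gives
$$\frac{d^{4}J}{da^{4}} = \int_{0}^{1} 4 s^{a} \log{\left(s \right)}^{4} \, ds = \frac{96}{\left(a + 1\right)^{5}},$$
and the integrand here is exactly the target integrand, so $I = \frac{96}{\left(a + 1\right)^{5}}$.

Setting $a = \frac{3}{2}$:
$$I = \frac{3072}{3125}.$$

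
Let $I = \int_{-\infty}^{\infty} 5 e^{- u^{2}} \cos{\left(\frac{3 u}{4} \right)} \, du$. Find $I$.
$\frac{5 \sqrt{\pi}}{e^{\frac{9}{64}}}$

Define $I(b) = \int_{-\infty}^{\infty} 5 e^{- u^{2}} \cos{\left(b u \right)} \, du$.

Differentiating under the integral sign,
$$I'(b) = \int_{-\infty}^{\infty} - 5 u e^{- u^{2}} \sin{\left(b u \right)} \, du.$$

Integrate $\int_{-\infty}^{\infty} u \sin(b u)\, e^{- u^{2}}\, du$ by parts with $w = \sin(b u)$ and $dv = u\, e^{- u^{2}}\, du$, giving $v = - \frac{e^{- u^{2}}}{2}$. The boundary term vanishes and
$$\int_{-\infty}^{\infty} u \sin(b u)\, e^{- u^{2}}\, du = \frac{b}{2} \int_{-\infty}^{\infty} \cos(b u)\, e^{- u^{2}}\, du,$$
so $I'(b) = - \frac{b}{2}\, I(b)$.

This is a separable first-order ODE; solving with the initial condition $I(0) = \int_{-\infty}^{\infty} 5 e^{- u^{2}}\,du = 5 \sqrt{\pi}$ gives
$$I(b) = 5 \sqrt{\pi} e^{- \frac{b^{2}}{4}}.$$

Setting $b = \frac{3}{4}$:
$$I = \frac{5 \sqrt{\pi}}{e^{\frac{9}{64}}}.$$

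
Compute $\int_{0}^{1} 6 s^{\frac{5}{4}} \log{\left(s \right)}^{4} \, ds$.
$\frac{16384}{6561}$

Start from the elementary integral
$$J(a) = \int_{0}^{1} 6 s^{a} \, ds = \frac{6}{a + 1}.$$

Differentiating under the integral sign brings down a factor of $\ln s$:
$$\frac{dJ}{da} = \int_{0}^{1} 6 s^{a} \log{\left(s \right)} \, ds = - \frac{6}{\left(a + 1\right)^{2}}.$$

Repeating $4$ times in total — each differentiation brings down another $\ln s$ — gives
$$\frac{d^{4}J}{da^{4}} = \int_{0}^{1} 6 s^{a} \log{\left(s \right)}^{4} \, ds = \frac{144}{\left(a + 1\right)^{5}},$$
and the integrand here is exactly the target integrand, so $I = \frac{144}{\left(a + 1\right)^{5}}$.

Setting $a = \frac{5}{4}$:
$$I = \frac{16384}{6561}.$$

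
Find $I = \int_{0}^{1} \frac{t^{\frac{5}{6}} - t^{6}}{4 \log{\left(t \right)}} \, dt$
$- \frac{\log{\left(42 \right)}}{4} + \frac{\log{\left(11 \right)}}{4}$

Introduce a parameter $a$ in the exponent: let $I(a) = \int_{0}^{1} \frac{- t^{6} + t^{a}}{4 \log{\left(t \right)}} \, dt$.

Since $\dfrac{\partial}{\partial a}\,t^{a} = t^{a} \ln t$, the $\ln t$ in the denominator cancels and
$$\frac{dI}{da} = \int_{0}^{1} \frac{1}{4} t^{a} \, dt = \frac{1}{4} \left[\frac{t^{a+1}}{a+1}\right]_0^1 = \frac{1}{4 \left(a + 1\right)}.$$

Integrating with respect to $a$ gives $I(a) = \frac{\log{\left(a + 1 \right)}}{4} - \frac{\log{\left(7 \right)}}{4} + C$.

At $a = 6$ the integrand is identically $0$, so $I(6) = 0$. The closed form gives $0$, hence $C = 0$.

Setting $a = \frac{5}{6}$:
$$I = - \frac{\log{\left(42 \right)}}{4} + \frac{\log{\left(11 \right)}}{4}.$$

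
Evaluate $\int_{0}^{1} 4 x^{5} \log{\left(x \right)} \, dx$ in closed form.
$- \frac{1}{9}$

Start from the elementary integral
$$J(a) = \int_{0}^{1} 4 x^{a} \, dx = \frac{4}{a + 1}.$$

Differentiating under the integral sign brings down a factor of $\ln x$:
$$\frac{dJ}{da} = \int_{0}^{1} 4 x^{a} \log{\left(x \right)} \, dx = - \frac{4}{\left(a + 1\right)^{2}}.$$

The integral on the left is $I$, so $I = - \frac{4}{\left(a + 1\right)^{2}}$.

Setting $a = 5$:
$$I = - \frac{1}{9}.$$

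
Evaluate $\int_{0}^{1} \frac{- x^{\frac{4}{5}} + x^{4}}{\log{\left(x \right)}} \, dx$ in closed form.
$\log{\left(\frac{25}{9} \right)}$

Replace the exponent $4$ by a parameter $a$: let $I(a) = \int_{0}^{1} \frac{- x^{\frac{4}{5}} + x^{a}}{\log{\left(x \right)}} \, dx$.

Since $\dfrac{\partial}{\partial a}\,x^{a} = x^{a} \ln x$, the $\ln x$ in the denominator cancels and
$$\frac{dI}{da} = \int_{0}^{1} x^{a} \, dx = \left[\frac{x^{a+1}}{a+1}\right]_0^1 = \frac{1}{a + 1}.$$

Integrating with respect to $a$ gives $I(a) = \log{\left(\frac{5 a}{9} + \frac{5}{9} \right)} + C$.

At $a = \frac{4}{5}$ the integrand is identically $0$, so $I(\frac{4}{5}) = 0$. The closed form gives $0$, hence $C = 0$.

Setting $a = 4$:
$$I = \log{\left(\frac{25}{9} \right)}.$$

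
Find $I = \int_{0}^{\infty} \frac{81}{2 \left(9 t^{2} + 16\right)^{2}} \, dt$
$\frac{27 \pi}{512}$

Recall the elementary integral
$$J(a) = \int_{0}^{\infty} \frac{1}{2 \left(a^{2} + t^{2}\right)} \, dt = \frac{\pi}{4 a}.$$

Differentiating under the integral sign with respect to $a$,
$$\frac{dJ}{da} = \int_{0}^{\infty} - \frac{a}{\left(a^{2} + t^{2}\right)^{2}} \, dt = - \frac{\pi}{4 a^{2}},$$
so $\int_{0}^{\infty} \frac{1}{2 \left(a^{2} + t^{2}\right)^{2}} \, dt = \frac{\pi}{8 a^{3}}$.

Setting $a = \frac{4}{3}$:
$$I = \frac{27 \pi}{512}.$$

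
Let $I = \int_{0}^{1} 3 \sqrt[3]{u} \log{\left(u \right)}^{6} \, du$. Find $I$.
$\frac{295245}{1024}$

Start from the elementary integral
$$J(a) = \int_{0}^{1} 3 u^{a} \, du = \frac{3}{a + 1}.$$

Differentiating under the integral sign brings down a factor of $\ln u$:
$$\frac{dJ}{da} = \int_{0}^{1} 3 u^{a} \log{\left(u \right)} \, du = - \frac{3}{\left(a + 1\right)^{2}}.$$

Repeating $6$ times in total — each differentiation brings down another $\ln u$ — gives
$$\frac{d^{6}J}{da^{6}} = \int_{0}^{1} 3 u^{a} \log{\left(u \right)}^{6} \, du = \frac{2160}{\left(a + 1\right)^{7}},$$
and the integrand here is exactly the target integrand, so $I = \frac{2160}{\left(a + 1\right)^{7}}$.

Setting $a = \frac{1}{3}$:
$$I = \frac{295245}{1024}.$$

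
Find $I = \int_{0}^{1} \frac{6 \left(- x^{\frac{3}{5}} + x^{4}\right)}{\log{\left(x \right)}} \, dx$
$\log{\left(\frac{244140625}{262144} \right)}$

Replace the exponent $\frac{3}{5}$ by a parameter $a$: let $I(a) = \int_{0}^{1} \frac{6 \left(x^{4} - x^{a}\right)}{\log{\left(x \right)}} \, dx$.

Since $\dfrac{\partial}{\partial a}\,x^{a} = x^{a} \ln x$, the $\ln x$ in the denominator cancels and
$$\frac{dI}{da} = \int_{0}^{1} -6 x^{a} \, dx = -6 \left[\frac{x^{a+1}}{a+1}\right]_0^1 = - \frac{6}{a + 1}.$$

Integrating with respect to $a$ gives $I(a) = \log{\left(\frac{15625}{\left(a + 1\right)^{6}} \right)} + C$.

At $a = 4$ the integrand is identically $0$, so $I(4) = 0$. The closed form gives $0$, hence $C = 0$.

Setting $a = \frac{3}{5}$:
$$I = \log{\left(\frac{244140625}{262144} \right)}.$$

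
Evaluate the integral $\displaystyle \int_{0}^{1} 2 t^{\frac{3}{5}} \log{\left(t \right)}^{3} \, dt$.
$- \frac{1875}{1024}$

Consider the simpler parametrised integral
$$J(a) = \int_{0}^{1} 2 t^{a} \, dt = \frac{2}{a + 1}.$$

Differentiating under the integral sign brings down a factor of $\ln t$:
$$\frac{dJ}{da} = \int_{0}^{1} 2 t^{a} \log{\left(t \right)} \, dt = - \frac{2}{\left(a + 1\right)^{2}}.$$

Repeating $3$ times in total — each differentiation brings down another $\ln t$ — gives
$$\frac{d^{3}J}{da^{3}} = \int_{0}^{1} 2 t^{a} \log{\left(t \right)}^{3} \, dt = - \frac{12}{\left(a + 1\right)^{4}},$$
and the integrand here is exactly the target integrand, so $I = - \frac{12}{\left(a + 1\right)^{4}}$.

Setting $a = \frac{3}{5}$:
$$I = - \frac{1875}{1024}.$$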